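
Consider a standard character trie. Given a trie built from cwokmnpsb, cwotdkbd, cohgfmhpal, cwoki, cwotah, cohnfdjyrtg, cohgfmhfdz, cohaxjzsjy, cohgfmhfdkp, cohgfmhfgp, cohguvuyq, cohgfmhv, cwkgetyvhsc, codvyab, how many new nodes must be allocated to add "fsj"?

3

"fsj" shares no prefix with any stored word, so all 3 characters open new nodes.
3 − 0 = 3 new nodes.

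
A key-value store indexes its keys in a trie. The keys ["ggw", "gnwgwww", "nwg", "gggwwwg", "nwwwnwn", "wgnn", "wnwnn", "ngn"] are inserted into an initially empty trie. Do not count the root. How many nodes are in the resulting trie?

Trace insertions, counting only characters that open a new branch:
  "ggw" → 3 new (g, g, w)
  "gnwgwww" → prefix "g" already present; 6 new (n, w, g, w, w, w)
  "nwg" → 3 new (n, w, g)
  "gggwwwg" → prefix "gg" already present; 5 new (g, w, w, w, g)
  "nwwwnwn" → prefix "nw" already present; 5 new (w, w, n, w, n)
  "wgnn" → 4 new (w, g, n, n)
  "wnwnn" → prefix "w" already present; 4 new (n, w, n, n)
  "ngn" → prefix "n" already present; 2 new (g, n)
Total nodes = 3 + 6 + 3 + 5 + 5 + 4 + 4 + 2 = 32

32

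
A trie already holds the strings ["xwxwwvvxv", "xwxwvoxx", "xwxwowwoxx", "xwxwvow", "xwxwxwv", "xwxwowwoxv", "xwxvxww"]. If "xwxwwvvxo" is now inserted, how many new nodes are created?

1

Walking "xwxwwvvxo" from the root, the first 8 characters ("xwxwwvvx") follow existing edges; "o" is the first miss.
So 9 − 8 = 1 new nodes.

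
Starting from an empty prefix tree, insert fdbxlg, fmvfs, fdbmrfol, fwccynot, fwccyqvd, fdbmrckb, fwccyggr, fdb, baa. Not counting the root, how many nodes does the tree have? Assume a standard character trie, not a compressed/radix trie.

Trace insertions, counting only characters that open a new branch:
  "fdbxlg" → 6 new (f, d, b, x, l, g)
  "fmvfs" → prefix "f" already present; 4 new (m, v, f, s)
  "fdbmrfol" → prefix "fdb" already present; 5 new (m, r, f, o, l)
  "fwccynot" → prefix "f" already present; 7 new (w, c, c, y, n, o, t)
  "fwccyqvd" → prefix "fwccy" already present; 3 new (q, v, d)
  "fdbmrckb" → prefix "fdbmr" already present; 3 new (c, k, b)
  "fwccyggr" → prefix "fwccy" already present; 3 new (g, g, r)
  "fdb" → prefix "fdb" already present; 0 new (none)
  "baa" → 3 new (b, a, a)
Total nodes = 6 + 4 + 5 + 7 + 3 + 3 + 3 + 0 + 3 = 34

34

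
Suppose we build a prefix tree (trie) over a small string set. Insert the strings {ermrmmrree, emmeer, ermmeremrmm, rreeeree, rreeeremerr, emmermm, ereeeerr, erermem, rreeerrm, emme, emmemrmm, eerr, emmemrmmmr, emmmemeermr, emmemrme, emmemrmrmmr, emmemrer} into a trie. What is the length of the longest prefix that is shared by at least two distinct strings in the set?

8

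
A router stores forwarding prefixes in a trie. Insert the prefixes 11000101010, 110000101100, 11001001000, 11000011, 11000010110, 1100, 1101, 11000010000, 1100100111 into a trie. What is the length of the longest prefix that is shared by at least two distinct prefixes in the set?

The deepest shared node is where two words last agree before diverging.
e.g. "11000010110" and "110000101100" share the prefix "11000010110" of length 11; no pair shares a longer one.
Longest shared-prefix length: 11

11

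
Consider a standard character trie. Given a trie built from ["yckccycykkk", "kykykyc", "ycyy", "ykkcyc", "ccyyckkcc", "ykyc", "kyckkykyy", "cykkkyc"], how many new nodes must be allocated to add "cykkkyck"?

1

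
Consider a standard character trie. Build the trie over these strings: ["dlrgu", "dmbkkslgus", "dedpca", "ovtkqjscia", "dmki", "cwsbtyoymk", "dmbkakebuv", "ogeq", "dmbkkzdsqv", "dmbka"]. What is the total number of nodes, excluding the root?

55

Insert word by word; a character creates a node only if that edge doesn't already exist:
  "dlrgu" → 5 new (d, l, r, g, u)
  "dmbkkslgus" → prefix "d" already present; 9 new (m, b, k, k, s, l, g, u, s)
  "dedpca" → prefix "d" already present; 5 new (e, d, p, c, a)
  "ovtkqjscia" → 10 new (o, v, t, k, q, j, s, c, i, a)
  "dmki" → prefix "dm" already present; 2 new (k, i)
  "cwsbtyoymk" → 10 new (c, w, s, b, t, y, o, y, m, k)
  "dmbkakebuv" → prefix "dmbk" already present; 6 new (a, k, e, b, u, v)
  "ogeq" → prefix "o" already present; 3 new (g, e, q)
  "dmbkkzdsqv" → prefix "dmbkk" already present; 5 new (z, d, s, q, v)
  "dmbka" → prefix "dmbka" already present; 0 new (none)
Total nodes = 5 + 9 + 5 + 10 + 2 + 10 + 6 + 3 + 5 + 0 = 55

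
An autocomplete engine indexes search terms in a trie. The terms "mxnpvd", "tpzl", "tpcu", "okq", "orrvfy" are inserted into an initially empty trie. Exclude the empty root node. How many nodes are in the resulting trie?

20

Insert word by word; a character creates a node only if that edge doesn't already exist:
  "mxnpvd" → 6 new (m, x, n, p, v, d)
  "tpzl" → 4 new (t, p, z, l)
  "tpcu" → prefix "tp" already present; 2 new (c, u)
  "okq" → 3 new (o, k, q)
  "orrvfy" → prefix "o" already present; 5 new (r, r, v, f, y)
Total nodes = 6 + 4 + 2 + 3 + 5 = 20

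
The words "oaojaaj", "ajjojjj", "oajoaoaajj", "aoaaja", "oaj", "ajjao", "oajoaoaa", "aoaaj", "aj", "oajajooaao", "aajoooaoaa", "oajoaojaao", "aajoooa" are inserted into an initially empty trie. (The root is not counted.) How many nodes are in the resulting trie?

For each word, the new-node count is its length minus the longest prefix already in the trie:
  "oaojaaj" → 7 new (o, a, o, j, a, a, j)
  "ajjojjj" → 7 new (a, j, j, o, j, j, j)
  "oajoaoaajj" → prefix "oa" already present; 8 new (j, o, a, o, a, a, j, j)
  "aoaaja" → prefix "a" already present; 5 new (o, a, a, j, a)
  "oaj" → prefix "oaj" already present; 0 new (none)
  "ajjao" → prefix "ajj" already present; 2 new (a, o)
  "oajoaoaa" → prefix "oajoaoaa" already present; 0 new (none)
  "aoaaj" → prefix "aoaaj" already present; 0 new (none)
  "aj" → prefix "aj" already present; 0 new (none)
  "oajajooaao" → prefix "oaj" already present; 7 new (a, j, o, o, a, a, o)
  "aajoooaoaa" → prefix "a" already present; 9 new (a, j, o, o, o, a, o, a, a)
  "oajoaojaao" → prefix "oajoao" already present; 4 new (j, a, a, o)
  "aajoooa" → prefix "aajoooa" already present; 0 new (none)
Total nodes = 7 + 7 + 8 + 5 + 0 + 2 + 0 + 0 + 0 + 7 + 9 + 4 + 0 = 49

49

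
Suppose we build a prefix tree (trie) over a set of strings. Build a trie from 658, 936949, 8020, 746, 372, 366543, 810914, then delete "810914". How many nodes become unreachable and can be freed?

5

After clearing the end-marker at "810914", prune upward until reaching a node still needed by another word.
The suffix "10914" (5 nodes) is used only by "810914"; the node for "8" still has the child "0", so pruning stops there.
Nodes removed: 5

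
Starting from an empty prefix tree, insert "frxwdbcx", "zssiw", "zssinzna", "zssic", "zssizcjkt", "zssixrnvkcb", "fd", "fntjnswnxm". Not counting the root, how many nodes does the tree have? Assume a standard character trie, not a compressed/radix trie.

Trie structure (* marks end of a word):
(root)
├─ f
│  ├─ d *
│  ├─ n
│  │  └─ t
│  │     └─ j
│  │        └─ n
│  │           └─ s
│  │              └─ w
│  │                 └─ n
│  │                    └─ x
│  │                       └─ m *
│  └─ r
│     └─ x
│        └─ w
│           └─ d
│              └─ b
│                 └─ c
│                    └─ x *
└─ z
   └─ s
      └─ s
         └─ i
            ├─ c *
            ├─ n
            │  └─ z
            │     └─ n
            │        └─ a *
            ├─ w *
            ├─ x
            │  └─ r
            │     └─ n
            │        └─ v
            │           └─ k
            │              └─ c
            │                 └─ b *
            └─ z
               └─ c
                  └─ j
                     └─ k
                        └─ t *
Counting every labelled node above: 40.

40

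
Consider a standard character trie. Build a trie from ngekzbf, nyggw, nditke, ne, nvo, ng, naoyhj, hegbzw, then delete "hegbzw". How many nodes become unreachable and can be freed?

6

After clearing the end-marker at "hegbzw", prune upward until reaching a node still needed by another word.
No other word shares any prefix with "hegbzw", so all 6 of its nodes go.
Nodes removed: 6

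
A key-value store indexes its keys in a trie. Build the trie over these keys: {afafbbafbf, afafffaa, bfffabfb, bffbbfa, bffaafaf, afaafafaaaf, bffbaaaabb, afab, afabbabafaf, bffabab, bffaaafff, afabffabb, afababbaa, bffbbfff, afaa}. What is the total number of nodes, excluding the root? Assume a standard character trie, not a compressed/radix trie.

72

Count nodes per top-level branch (shared prefixes stored once):
  'a'-branch (afaa, afaafafaaaf, afab, afababbaa, afabbabafaf, afabffabb, afafbbafbf, afafffaa): 40 nodes
  'b'-branch (bffaaafff, bffaafaf, bffabab, bffbaaaabb, bffbbfa, bffbbfff, bfffabfb): 32 nodes
Sum: 72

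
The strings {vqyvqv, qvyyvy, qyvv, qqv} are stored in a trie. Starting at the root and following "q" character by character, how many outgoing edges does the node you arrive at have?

3

The children of the "q" node are the distinct next characters among strings starting with "q".
Characters that immediately follow "q" among the stored strings: {q, v, y}.
That node has 3 child edges.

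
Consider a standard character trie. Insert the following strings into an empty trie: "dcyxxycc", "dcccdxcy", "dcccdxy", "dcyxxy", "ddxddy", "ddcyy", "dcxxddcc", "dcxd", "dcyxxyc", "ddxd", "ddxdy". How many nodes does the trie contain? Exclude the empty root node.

Insert word by word; a character creates a node only if that edge doesn't already exist:
  "dcyxxycc" → 8 new (d, c, y, x, x, y, c, c)
  "dcccdxcy" → prefix "dc" already present; 6 new (c, c, d, x, c, y)
  "dcccdxy" → prefix "dcccdx" already present; 1 new (y)
  "dcyxxy" → prefix "dcyxxy" already present; 0 new (none)
  "ddxddy" → prefix "d" already present; 5 new (d, x, d, d, y)
  "ddcyy" → prefix "dd" already present; 3 new (c, y, y)
  "dcxxddcc" → prefix "dc" already present; 6 new (x, x, d, d, c, c)
  "dcxd" → prefix "dcx" already present; 1 new (d)
  "dcyxxyc" → prefix "dcyxxyc" already present; 0 new (none)
  "ddxd" → prefix "ddxd" already present; 0 new (none)
  "ddxdy" → prefix "ddxd" already present; 1 new (y)
Total nodes = 8 + 6 + 1 + 0 + 5 + 3 + 6 + 1 + 0 + 0 + 1 = 31

31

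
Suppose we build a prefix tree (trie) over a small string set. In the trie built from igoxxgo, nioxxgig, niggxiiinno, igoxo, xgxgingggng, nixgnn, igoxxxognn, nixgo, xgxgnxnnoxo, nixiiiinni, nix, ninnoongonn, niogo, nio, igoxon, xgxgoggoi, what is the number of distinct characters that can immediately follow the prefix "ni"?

4

Follow the path "ni" to its node, then look at its outgoing edges.
Distinct next characters after "ni": g, n, o, x.
That node has 4 child edges.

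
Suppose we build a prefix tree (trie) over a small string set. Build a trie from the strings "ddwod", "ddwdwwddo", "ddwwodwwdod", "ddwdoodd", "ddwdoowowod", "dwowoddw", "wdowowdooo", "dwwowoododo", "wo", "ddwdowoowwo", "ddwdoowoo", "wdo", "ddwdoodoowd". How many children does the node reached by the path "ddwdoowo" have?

2

Walk "ddwdoowo" from the root, arriving at one node.
Distinct next characters after "ddwdoowo": o, w.
That node has 2 child edges.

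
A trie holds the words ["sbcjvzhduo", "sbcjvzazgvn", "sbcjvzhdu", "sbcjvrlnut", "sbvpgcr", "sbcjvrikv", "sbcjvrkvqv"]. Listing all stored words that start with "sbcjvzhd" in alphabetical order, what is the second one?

sbcjvzhduo

Filter for "sbcjvzhd…" and sort: "sbcjvzhdu", "sbcjvzhduo"
Position 2: sbcjvzhduo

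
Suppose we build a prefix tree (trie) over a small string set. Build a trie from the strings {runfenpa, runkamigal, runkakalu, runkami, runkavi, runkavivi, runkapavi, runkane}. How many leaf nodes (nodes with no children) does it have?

Leaves are exactly the stored words that no other stored word extends.
Those words: "runfenpa", "runkakalu", "runkamigal", "runkane", "runkapavi", "runkavivi"
Leaf count: 6

6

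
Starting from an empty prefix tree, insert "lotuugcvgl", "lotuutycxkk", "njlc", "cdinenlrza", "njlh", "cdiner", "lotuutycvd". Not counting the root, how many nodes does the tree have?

34

Trie structure (* marks end of a word):
(root)
├─ c
│  └─ d
│     └─ i
│        └─ n
│           └─ e
│              ├─ n
│              │  └─ l
│              │     └─ r
│              │        └─ z
│              │           └─ a *
│              └─ r *
├─ l
│  └─ o
│     └─ t
│        └─ u
│           └─ u
│              ├─ g
│              │  └─ c
│              │     └─ v
│              │        └─ g
│              │           └─ l *
│              └─ t
│                 └─ y
│                    └─ c
│                       ├─ v
│                       │  └─ d *
│                       └─ x
│                          └─ k
│                             └─ k *
└─ n
   └─ j
      └─ l
         ├─ c *
         └─ h *
Counting every labelled node above: 34.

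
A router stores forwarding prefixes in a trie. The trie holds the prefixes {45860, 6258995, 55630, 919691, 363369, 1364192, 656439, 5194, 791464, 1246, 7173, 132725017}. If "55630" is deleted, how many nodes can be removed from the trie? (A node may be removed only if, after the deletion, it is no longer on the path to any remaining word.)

4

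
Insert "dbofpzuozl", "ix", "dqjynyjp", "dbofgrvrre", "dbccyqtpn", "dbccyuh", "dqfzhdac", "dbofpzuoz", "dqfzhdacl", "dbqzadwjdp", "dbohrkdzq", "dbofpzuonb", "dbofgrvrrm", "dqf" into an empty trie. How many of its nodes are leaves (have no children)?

A leaf is a node with no children — equivalently, the end of a word that is not a proper prefix of any other stored word.
Those words: "dbccyqtpn", "dbccyuh", "dbofgrvrre", "dbofgrvrrm", "dbofpzuonb", "dbofpzuozl", "dbohrkdzq", "dbqzadwjdp", "dqfzhdacl", "dqjynyjp", "ix"
Leaf count: 11

11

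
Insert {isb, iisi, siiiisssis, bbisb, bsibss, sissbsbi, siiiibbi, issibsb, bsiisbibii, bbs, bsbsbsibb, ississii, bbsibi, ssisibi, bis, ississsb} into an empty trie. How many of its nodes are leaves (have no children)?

Leaves are exactly the stored words that no other stored word extends.
Those words: "bbisb", "bbsibi", "bis", "bsbsbsibb", "bsibss", "bsiisbibii", "iisi", "isb", "issibsb", "ississii", "ississsb", "siiiibbi", "siiiisssis", "sissbsbi", "ssisibi"
Leaf count: 15

15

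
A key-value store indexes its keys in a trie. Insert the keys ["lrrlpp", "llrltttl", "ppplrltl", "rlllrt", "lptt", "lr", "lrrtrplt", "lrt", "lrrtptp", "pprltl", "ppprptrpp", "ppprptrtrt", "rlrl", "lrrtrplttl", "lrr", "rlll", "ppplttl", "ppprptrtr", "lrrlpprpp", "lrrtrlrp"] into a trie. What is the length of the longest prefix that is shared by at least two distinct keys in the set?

9

The deepest shared node is where two words last agree before diverging.
"ppprptrtr" and "ppprptrtrt" agree on "ppprptrtr" (9 characters) before diverging; nothing deeper is shared.
Longest shared-prefix length: 9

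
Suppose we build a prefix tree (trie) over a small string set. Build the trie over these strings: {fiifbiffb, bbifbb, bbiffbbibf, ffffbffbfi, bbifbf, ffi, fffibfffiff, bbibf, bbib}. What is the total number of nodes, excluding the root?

Count nodes per top-level branch (shared prefixes stored once):
  'b'-branch (bbib, bbibf, bbifbb, bbifbf, bbiffbbibf): 15 nodes
  'f'-branch (ffffbffbfi, fffibfffiff, ffi, fiifbiffb): 27 nodes
Sum: 42

42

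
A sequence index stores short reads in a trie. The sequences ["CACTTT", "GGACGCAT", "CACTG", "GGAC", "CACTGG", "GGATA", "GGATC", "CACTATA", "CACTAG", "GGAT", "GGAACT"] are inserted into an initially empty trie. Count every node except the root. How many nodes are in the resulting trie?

26

Trace insertions, counting only characters that open a new branch:
  "CACTTT" → 6 new (C, A, C, T, T, T)
  "GGACGCAT" → 8 new (G, G, A, C, G, C, A, T)
  "CACTG" → prefix "CACT" already present; 1 new (G)
  "GGAC" → prefix "GGAC" already present; 0 new (none)
  "CACTGG" → prefix "CACTG" already present; 1 new (G)
  "GGATA" → prefix "GGA" already present; 2 new (T, A)
  "GGATC" → prefix "GGAT" already present; 1 new (C)
  "CACTATA" → prefix "CACT" already present; 3 new (A, T, A)
  "CACTAG" → prefix "CACTA" already present; 1 new (G)
  "GGAT" → prefix "GGAT" already present; 0 new (none)
  "GGAACT" → prefix "GGA" already present; 3 new (A, C, T)
Total nodes = 6 + 8 + 1 + 0 + 1 + 2 + 1 + 3 + 1 + 0 + 3 = 26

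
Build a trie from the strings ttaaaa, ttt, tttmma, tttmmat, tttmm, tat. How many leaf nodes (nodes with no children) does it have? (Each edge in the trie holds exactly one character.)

A leaf is a node with no children — equivalently, the end of a word that is not a proper prefix of any other stored word.
Those words: "tat", "ttaaaa", "tttmmat"
Leaf count: 3

3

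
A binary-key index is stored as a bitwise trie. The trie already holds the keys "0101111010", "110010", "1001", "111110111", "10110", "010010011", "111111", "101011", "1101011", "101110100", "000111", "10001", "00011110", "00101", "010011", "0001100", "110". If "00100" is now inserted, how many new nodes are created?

Walking "00100" from the root, the first 4 characters ("0010") follow existing edges; "0" is the first miss.
New nodes needed: |"00100"| − 4 = 5 − 4 = 1.

1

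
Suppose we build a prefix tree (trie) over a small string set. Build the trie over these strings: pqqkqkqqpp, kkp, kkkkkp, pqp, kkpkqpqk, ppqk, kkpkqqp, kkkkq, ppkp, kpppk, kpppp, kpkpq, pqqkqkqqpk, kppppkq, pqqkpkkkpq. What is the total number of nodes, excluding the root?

Count nodes per top-level branch (shared prefixes stored once):
  'k'-branch (kkkkkp, kkkkq, kkp, kkpkqpqk, kkpkqqp, kpkpq, kpppk, kpppp, kppppkq): 25 nodes
  'p'-branch (ppkp, ppqk, pqp, pqqkpkkkpq, pqqkqkqqpk, pqqkqkqqpp): 23 nodes
Sum: 48

48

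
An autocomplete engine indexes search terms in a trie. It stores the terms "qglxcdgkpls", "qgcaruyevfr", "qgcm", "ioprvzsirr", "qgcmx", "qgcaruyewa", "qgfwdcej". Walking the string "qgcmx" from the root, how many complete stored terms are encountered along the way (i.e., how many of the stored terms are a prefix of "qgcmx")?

2

Traverse "qgcmx" character by character; count nodes along the way that are marked as word ends.
Prefixes of the query that are stored words: "qgcm", "qgcmx"
Count: 2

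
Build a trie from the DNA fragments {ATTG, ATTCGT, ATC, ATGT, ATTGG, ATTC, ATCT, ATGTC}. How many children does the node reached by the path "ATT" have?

Walk "ATT" from the root, arriving at one node.
Distinct next characters after "ATT": C, G.
That node has 2 child edges.

2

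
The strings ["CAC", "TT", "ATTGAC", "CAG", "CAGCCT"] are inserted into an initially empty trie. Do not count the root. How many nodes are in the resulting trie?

Trie structure (* marks end of a word):
(root)
├─ A
│  └─ T
│     └─ T
│        └─ G
│           └─ A
│              └─ C *
├─ C
│  └─ A
│     ├─ C *
│     └─ G *
│        └─ C
│           └─ C
│              └─ T *
└─ T
   └─ T *
Counting every labelled node above: 15.

15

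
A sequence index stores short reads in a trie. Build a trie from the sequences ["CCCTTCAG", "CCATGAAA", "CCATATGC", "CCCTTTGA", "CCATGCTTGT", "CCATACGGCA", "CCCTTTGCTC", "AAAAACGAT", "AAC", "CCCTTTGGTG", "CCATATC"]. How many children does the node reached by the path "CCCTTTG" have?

Follow the path "CCCTTTG" to its node, then look at its outgoing edges.
Characters that immediately follow "CCCTTTG" among the stored strings: {A, C, G}.
That node has 3 child edges.

3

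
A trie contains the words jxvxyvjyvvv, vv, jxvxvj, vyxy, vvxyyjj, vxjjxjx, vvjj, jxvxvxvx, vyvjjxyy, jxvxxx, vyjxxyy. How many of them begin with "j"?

Traverse to the node for "j", then collect every word in that subtree.
Words under "j": jxvxvj, jxvxvxvx, jxvxxx, jxvxyvjyvvv
Count: 4

4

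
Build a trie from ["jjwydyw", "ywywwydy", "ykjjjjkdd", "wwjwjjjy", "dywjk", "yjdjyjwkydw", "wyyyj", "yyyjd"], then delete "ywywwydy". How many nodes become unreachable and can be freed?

7

A node on "ywywwydy"'s path can go only if nothing else ends at it or branches off below it.
The suffix "wywwydy" (7 nodes) is used only by "ywywwydy"; the node for "y" still has the child "k", so pruning stops there.
Nodes removed: 7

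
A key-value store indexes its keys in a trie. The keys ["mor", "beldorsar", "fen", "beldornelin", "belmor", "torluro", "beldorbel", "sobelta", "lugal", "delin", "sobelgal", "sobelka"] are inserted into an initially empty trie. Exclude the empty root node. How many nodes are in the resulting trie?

55

Count nodes per top-level branch (shared prefixes stored once):
  'b'-branch (beldorbel, beldornelin, beldorsar, belmor): 20 nodes
  'd'-branch (delin): 5 nodes
  'f'-branch (fen): 3 nodes
  'l'-branch (lugal): 5 nodes
  'm'-branch (mor): 3 nodes
  's'-branch (sobelgal, sobelka, sobelta): 12 nodes
  't'-branch (torluro): 7 nodes
Sum: 55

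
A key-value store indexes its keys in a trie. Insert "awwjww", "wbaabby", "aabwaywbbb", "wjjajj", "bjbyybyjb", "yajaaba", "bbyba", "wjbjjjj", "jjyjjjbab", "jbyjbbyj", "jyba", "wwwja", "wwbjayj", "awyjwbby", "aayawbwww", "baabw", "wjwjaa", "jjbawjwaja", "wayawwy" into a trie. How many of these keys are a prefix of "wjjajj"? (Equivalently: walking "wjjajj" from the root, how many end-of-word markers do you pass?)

Check each prefix of "wjjajj" against the stored set — each match is an end-marker on the path.
Prefixes of the query that are stored words: "wjjajj"
Count: 1

1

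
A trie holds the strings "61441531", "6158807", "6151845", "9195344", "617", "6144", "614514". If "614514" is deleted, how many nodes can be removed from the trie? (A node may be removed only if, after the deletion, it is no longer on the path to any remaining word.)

3

After clearing the end-marker at "614514", prune upward until reaching a node still needed by another word.
The suffix "514" (3 nodes) is used only by "614514"; the node for "614" still has the child "4", so pruning stops there.
Nodes removed: 3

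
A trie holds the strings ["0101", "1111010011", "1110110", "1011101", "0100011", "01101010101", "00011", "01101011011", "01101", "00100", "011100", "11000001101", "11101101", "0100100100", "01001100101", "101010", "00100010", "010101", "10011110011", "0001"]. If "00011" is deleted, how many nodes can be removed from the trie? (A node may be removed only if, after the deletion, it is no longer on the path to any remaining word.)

1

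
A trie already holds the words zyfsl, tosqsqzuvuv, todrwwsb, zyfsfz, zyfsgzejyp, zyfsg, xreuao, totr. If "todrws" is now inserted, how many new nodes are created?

1

The longest prefix of "todrws" already in the trie is "todrw" (length 5).
New nodes needed: |"todrws"| − 5 = 6 − 5 = 1.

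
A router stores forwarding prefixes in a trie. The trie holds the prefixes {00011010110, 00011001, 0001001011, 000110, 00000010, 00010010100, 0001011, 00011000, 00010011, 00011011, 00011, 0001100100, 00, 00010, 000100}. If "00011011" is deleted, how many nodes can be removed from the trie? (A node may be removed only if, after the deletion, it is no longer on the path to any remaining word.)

1

A node on "00011011"'s path can go only if nothing else ends at it or branches off below it.
The suffix "1" (1 node) is used only by "00011011"; the node for "0001101" still has the child "0", so pruning stops there.
Nodes removed: 1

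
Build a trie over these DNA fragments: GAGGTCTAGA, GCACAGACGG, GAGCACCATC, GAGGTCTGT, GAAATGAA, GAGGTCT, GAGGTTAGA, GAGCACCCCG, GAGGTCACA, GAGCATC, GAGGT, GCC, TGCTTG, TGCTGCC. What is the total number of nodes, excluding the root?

56

For each word, the new-node count is its length minus the longest prefix already in the trie:
  "GAGGTCTAGA" → 10 new (G, A, G, G, T, C, T, A, G, A)
  "GCACAGACGG" → prefix "G" already present; 9 new (C, A, C, A, G, A, C, G, G)
  "GAGCACCATC" → prefix "GAG" already present; 7 new (C, A, C, C, A, T, C)
  "GAGGTCTGT" → prefix "GAGGTCT" already present; 2 new (G, T)
  "GAAATGAA" → prefix "GA" already present; 6 new (A, A, T, G, A, A)
  "GAGGTCT" → prefix "GAGGTCT" already present; 0 new (none)
  "GAGGTTAGA" → prefix "GAGGT" already present; 4 new (T, A, G, A)
  "GAGCACCCCG" → prefix "GAGCACC" already present; 3 new (C, C, G)
  "GAGGTCACA" → prefix "GAGGTC" already present; 3 new (A, C, A)
  "GAGCATC" → prefix "GAGCA" already present; 2 new (T, C)
  "GAGGT" → prefix "GAGGT" already present; 0 new (none)
  "GCC" → prefix "GC" already present; 1 new (C)
  "TGCTTG" → 6 new (T, G, C, T, T, G)
  "TGCTGCC" → prefix "TGCT" already present; 3 new (G, C, C)
Total nodes = 10 + 9 + 7 + 2 + 6 + 0 + 4 + 3 + 3 + 2 + 0 + 1 + 6 + 3 = 56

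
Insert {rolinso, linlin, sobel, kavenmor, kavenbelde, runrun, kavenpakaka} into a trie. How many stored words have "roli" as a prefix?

1

Traverse to the node for "roli", then collect every word in that subtree.
Matches: "rolinso"
Count: 1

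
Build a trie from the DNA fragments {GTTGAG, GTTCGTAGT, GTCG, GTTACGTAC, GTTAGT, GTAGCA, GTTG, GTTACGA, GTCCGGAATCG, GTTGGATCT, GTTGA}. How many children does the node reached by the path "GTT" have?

Walk "GTT" from the root, arriving at one node.
Characters that immediately follow "GTT" among the stored strings: {A, C, G}.
That node has 3 child edges.

3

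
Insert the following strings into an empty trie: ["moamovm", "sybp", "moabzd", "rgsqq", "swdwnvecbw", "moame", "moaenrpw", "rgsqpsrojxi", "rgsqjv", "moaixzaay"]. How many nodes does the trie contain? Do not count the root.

Insert word by word; a character creates a node only if that edge doesn't already exist:
  "moamovm" → 7 new (m, o, a, m, o, v, m)
  "sybp" → 4 new (s, y, b, p)
  "moabzd" → prefix "moa" already present; 3 new (b, z, d)
  "rgsqq" → 5 new (r, g, s, q, q)
  "swdwnvecbw" → prefix "s" already present; 9 new (w, d, w, n, v, e, c, b, w)
  "moame" → prefix "moam" already present; 1 new (e)
  "moaenrpw" → prefix "moa" already present; 5 new (e, n, r, p, w)
  "rgsqpsrojxi" → prefix "rgsq" already present; 7 new (p, s, r, o, j, x, i)
  "rgsqjv" → prefix "rgsq" already present; 2 new (j, v)
  "moaixzaay" → prefix "moa" already present; 6 new (i, x, z, a, a, y)
Total nodes = 7 + 4 + 3 + 5 + 9 + 1 + 5 + 7 + 2 + 6 = 49

49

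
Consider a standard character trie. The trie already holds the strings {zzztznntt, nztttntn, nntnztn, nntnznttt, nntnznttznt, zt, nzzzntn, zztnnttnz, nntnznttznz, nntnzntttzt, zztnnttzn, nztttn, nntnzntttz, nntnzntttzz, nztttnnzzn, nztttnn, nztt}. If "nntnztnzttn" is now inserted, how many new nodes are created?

4

The longest prefix of "nntnztnzttn" already in the trie is "nntnztn" (length 7).
New nodes needed: |"nntnztnzttn"| − 7 = 11 − 7 = 4.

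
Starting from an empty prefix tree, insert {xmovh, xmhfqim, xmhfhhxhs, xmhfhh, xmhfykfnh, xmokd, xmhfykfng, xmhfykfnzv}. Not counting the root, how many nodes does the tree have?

25

Insert word by word; a character creates a node only if that edge doesn't already exist:
  "xmovh" → 5 new (x, m, o, v, h)
  "xmhfqim" → prefix "xm" already present; 5 new (h, f, q, i, m)
  "xmhfhhxhs" → prefix "xmhf" already present; 5 new (h, h, x, h, s)
  "xmhfhh" → prefix "xmhfhh" already present; 0 new (none)
  "xmhfykfnh" → prefix "xmhf" already present; 5 new (y, k, f, n, h)
  "xmokd" → prefix "xmo" already present; 2 new (k, d)
  "xmhfykfng" → prefix "xmhfykfn" already present; 1 new (g)
  "xmhfykfnzv" → prefix "xmhfykfn" already present; 2 new (z, v)
Total nodes = 5 + 5 + 5 + 0 + 5 + 2 + 1 + 2 = 25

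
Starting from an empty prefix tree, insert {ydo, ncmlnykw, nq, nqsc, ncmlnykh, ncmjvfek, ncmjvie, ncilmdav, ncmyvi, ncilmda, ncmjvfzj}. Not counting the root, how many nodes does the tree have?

33

Trie structure (* marks end of a word):
(root)
├─ n
│  ├─ c
│  │  ├─ i
│  │  │  └─ l
│  │  │     └─ m
│  │  │        └─ d
│  │  │           └─ a *
│  │  │              └─ v *
│  │  └─ m
│  │     ├─ j
│  │     │  └─ v
│  │     │     ├─ f
│  │     │     │  ├─ e
│  │     │     │  │  └─ k *
│  │     │     │  └─ z
│  │     │     │     └─ j *
│  │     │     └─ i
│  │     │        └─ e *
│  │     ├─ l
│  │     │  └─ n
│  │     │     └─ y
│  │     │        └─ k
│  │     │           ├─ h *
│  │     │           └─ w *
│  │     └─ y
│  │        └─ v
│  │           └─ i *
│  └─ q *
│     └─ s
│        └─ c *
└─ y
   └─ d
      └─ o *
Counting every labelled node above: 33.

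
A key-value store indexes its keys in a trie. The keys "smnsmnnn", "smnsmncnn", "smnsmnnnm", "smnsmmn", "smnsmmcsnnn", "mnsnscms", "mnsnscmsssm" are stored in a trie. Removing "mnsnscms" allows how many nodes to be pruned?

Walk "mnsnscms" from the leaf back toward the root, removing each node that no remaining word uses.
Every node on "mnsnscms" is still needed (e.g. by "mnsnscmsssm"), so nothing is freed.
Nodes removed: 0

0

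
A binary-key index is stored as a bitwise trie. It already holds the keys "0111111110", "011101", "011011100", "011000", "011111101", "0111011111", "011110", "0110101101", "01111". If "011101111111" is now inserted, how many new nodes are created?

2

Walking "011101111111" from the root, the first 10 characters ("0111011111") follow existing edges; "1" is the first miss.
Each of the 2 remaining characters creates one node.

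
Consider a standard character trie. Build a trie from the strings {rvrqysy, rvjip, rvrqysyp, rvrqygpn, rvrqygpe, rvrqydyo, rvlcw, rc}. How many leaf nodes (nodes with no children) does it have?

7

A leaf is a node with no children — equivalently, the end of a word that is not a proper prefix of any other stored word.
Those words: "rc", "rvjip", "rvlcw", "rvrqydyo", "rvrqygpe", "rvrqygpn", "rvrqysyp"
Leaf count: 7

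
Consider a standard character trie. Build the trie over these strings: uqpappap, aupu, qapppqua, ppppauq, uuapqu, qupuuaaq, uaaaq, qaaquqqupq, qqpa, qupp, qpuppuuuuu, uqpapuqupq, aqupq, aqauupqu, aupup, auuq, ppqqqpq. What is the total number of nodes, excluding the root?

87

For each word, the new-node count is its length minus the longest prefix already in the trie:
  "uqpappap" → 8 new (u, q, p, a, p, p, a, p)
  "aupu" → 4 new (a, u, p, u)
  "qapppqua" → 8 new (q, a, p, p, p, q, u, a)
  "ppppauq" → 7 new (p, p, p, p, a, u, q)
  "uuapqu" → prefix "u" already present; 5 new (u, a, p, q, u)
  "qupuuaaq" → prefix "q" already present; 7 new (u, p, u, u, a, a, q)
  "uaaaq" → prefix "u" already present; 4 new (a, a, a, q)
  "qaaquqqupq" → prefix "qa" already present; 8 new (a, q, u, q, q, u, p, q)
  "qqpa" → prefix "q" already present; 3 new (q, p, a)
  "qupp" → prefix "qup" already present; 1 new (p)
  "qpuppuuuuu" → prefix "q" already present; 9 new (p, u, p, p, u, u, u, u, u)
  "uqpapuqupq" → prefix "uqpap" already present; 5 new (u, q, u, p, q)
  "aqupq" → prefix "a" already present; 4 new (q, u, p, q)
  "aqauupqu" → prefix "aq" already present; 6 new (a, u, u, p, q, u)
  "aupup" → prefix "aupu" already present; 1 new (p)
  "auuq" → prefix "au" already present; 2 new (u, q)
  "ppqqqpq" → prefix "pp" already present; 5 new (q, q, q, p, q)
Total nodes = 8 + 4 + 8 + 7 + 5 + 7 + 4 + 8 + 3 + 1 + 9 + 5 + 4 + 6 + 1 + 2 + 5 = 87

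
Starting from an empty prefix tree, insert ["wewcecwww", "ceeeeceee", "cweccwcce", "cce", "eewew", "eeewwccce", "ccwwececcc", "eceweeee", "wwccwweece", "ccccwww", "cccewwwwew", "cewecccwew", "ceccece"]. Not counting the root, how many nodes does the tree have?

89

For each word, the new-node count is its length minus the longest prefix already in the trie:
  "wewcecwww" → 9 new (w, e, w, c, e, c, w, w, w)
  "ceeeeceee" → 9 new (c, e, e, e, e, c, e, e, e)
  "cweccwcce" → prefix "c" already present; 8 new (w, e, c, c, w, c, c, e)
  "cce" → prefix "c" already present; 2 new (c, e)
  "eewew" → 5 new (e, e, w, e, w)
  "eeewwccce" → prefix "ee" already present; 7 new (e, w, w, c, c, c, e)
  "ccwwececcc" → prefix "cc" already present; 8 new (w, w, e, c, e, c, c, c)
  "eceweeee" → prefix "e" already present; 7 new (c, e, w, e, e, e, e)
  "wwccwweece" → prefix "w" already present; 9 new (w, c, c, w, w, e, e, c, e)
  "ccccwww" → prefix "cc" already present; 5 new (c, c, w, w, w)
  "cccewwwwew" → prefix "ccc" already present; 7 new (e, w, w, w, w, e, w)
  "cewecccwew" → prefix "ce" already present; 8 new (w, e, c, c, c, w, e, w)
  "ceccece" → prefix "ce" already present; 5 new (c, c, e, c, e)
Total nodes = 9 + 9 + 8 + 2 + 5 + 7 + 8 + 7 + 9 + 5 + 7 + 8 + 5 = 89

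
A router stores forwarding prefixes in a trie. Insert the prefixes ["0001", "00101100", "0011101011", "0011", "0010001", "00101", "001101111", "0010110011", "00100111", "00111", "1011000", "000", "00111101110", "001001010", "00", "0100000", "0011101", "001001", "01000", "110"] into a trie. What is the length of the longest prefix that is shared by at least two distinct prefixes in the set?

Equivalently: take the maximum, over all pairs, of their longest common prefix length.
e.g. "00101100" and "0010110011" share the prefix "00101100" of length 8; no pair shares a longer one.
Longest shared-prefix length: 8

8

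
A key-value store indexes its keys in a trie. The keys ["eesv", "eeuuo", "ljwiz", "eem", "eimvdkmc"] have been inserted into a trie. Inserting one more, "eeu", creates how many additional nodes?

"eeu" is already a full path in the trie; only an end-marker is added.
No new nodes are needed: 0.

0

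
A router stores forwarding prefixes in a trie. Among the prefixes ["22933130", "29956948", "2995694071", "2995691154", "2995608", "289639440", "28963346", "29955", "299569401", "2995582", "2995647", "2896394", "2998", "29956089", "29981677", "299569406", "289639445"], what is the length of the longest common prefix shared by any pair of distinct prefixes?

8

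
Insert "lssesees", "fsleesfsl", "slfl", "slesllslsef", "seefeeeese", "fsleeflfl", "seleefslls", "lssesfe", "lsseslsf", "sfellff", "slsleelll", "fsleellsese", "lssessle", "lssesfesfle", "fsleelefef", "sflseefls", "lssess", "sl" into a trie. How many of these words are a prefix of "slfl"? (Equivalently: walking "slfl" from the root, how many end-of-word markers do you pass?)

2

Traverse "slfl" character by character; count nodes along the way that are marked as word ends.
Prefixes of the query that are stored words: "sl", "slfl"
Count: 2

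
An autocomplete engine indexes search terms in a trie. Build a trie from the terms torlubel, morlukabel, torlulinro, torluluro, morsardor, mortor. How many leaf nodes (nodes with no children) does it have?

A leaf is a node with no children — equivalently, the end of a word that is not a proper prefix of any other stored word.
Those words: "morlukabel", "morsardor", "mortor", "torlubel", "torlulinro", "torluluro"
Leaf count: 6

6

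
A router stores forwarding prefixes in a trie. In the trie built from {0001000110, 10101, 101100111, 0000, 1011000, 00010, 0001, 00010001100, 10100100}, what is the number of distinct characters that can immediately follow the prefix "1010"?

Walk "1010" from the root, arriving at one node.
Characters that immediately follow "1010" among the stored strings: {0, 1}.
That node has 2 child edges.

2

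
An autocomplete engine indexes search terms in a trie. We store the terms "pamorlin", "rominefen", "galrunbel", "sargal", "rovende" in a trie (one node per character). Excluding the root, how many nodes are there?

37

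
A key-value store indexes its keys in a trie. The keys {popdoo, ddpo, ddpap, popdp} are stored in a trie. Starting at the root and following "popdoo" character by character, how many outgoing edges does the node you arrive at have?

Walk "popdoo" from the root, arriving at one node.
No stored string extends past "popdoo".
That node has 0 child edges.

0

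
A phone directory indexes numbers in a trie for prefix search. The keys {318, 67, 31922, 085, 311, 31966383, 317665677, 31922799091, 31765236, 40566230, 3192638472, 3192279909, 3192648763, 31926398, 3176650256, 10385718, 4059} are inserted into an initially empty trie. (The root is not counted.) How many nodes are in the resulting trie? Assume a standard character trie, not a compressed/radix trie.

68

Count nodes per top-level branch (shared prefixes stored once):
  '0'-branch (085): 3 nodes
  '1'-branch (10385718): 8 nodes
  '3'-branch (311, 31765236, 3176650256, 317665677, 318, 31922, 3192279909, 31922799091, 3192638472, 31926398, 3192648763, 31966383): 46 nodes
  '4'-branch (40566230, 4059): 9 nodes
  '6'-branch (67): 2 nodes
Sum: 68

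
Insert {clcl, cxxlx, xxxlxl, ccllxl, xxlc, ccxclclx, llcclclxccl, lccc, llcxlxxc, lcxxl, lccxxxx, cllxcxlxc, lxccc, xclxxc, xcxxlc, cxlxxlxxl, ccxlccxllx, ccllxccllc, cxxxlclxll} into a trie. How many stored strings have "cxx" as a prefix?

Traverse to the node for "cxx", then collect every word in that subtree.
Words under "cxx": cxxlx, cxxxlclxll
Count: 2

2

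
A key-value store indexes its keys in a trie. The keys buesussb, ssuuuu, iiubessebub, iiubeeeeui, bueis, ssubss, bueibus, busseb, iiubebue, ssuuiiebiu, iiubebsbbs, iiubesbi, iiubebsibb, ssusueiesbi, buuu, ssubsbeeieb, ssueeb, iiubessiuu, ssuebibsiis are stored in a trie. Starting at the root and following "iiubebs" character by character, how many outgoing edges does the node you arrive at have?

Walk "iiubebs" from the root, arriving at one node.
Characters that immediately follow "iiubebs" among the stored strings: {b, i}.
That node has 2 child edges.

2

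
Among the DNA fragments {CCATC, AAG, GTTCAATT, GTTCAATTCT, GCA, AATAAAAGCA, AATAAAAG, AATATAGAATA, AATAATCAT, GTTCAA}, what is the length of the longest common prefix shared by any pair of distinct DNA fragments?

8

Look for the deepest trie node that still has at least two words in its subtree.
"AATAAAAG" and "AATAAAAGCA" agree on "AATAAAAG" (8 characters) before diverging; nothing deeper is shared.
Longest shared-prefix length: 8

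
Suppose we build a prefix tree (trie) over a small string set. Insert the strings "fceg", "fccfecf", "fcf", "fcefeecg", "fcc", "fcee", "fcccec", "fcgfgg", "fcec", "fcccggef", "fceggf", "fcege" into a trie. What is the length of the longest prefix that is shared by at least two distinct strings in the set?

The deepest shared node is where two words last agree before diverging.
"fcccec" and "fcccggef" agree on "fccc" (4 characters) before diverging; nothing deeper is shared.
Longest shared-prefix length: 4

4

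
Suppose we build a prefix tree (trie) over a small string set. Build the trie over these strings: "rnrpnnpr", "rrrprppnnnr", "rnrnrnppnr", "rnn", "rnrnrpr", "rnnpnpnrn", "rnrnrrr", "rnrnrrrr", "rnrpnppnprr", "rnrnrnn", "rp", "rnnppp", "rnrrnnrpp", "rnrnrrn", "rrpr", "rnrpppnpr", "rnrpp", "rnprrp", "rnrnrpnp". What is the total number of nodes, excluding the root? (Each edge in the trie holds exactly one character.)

Insert word by word; a character creates a node only if that edge doesn't already exist:
  "rnrpnnpr" → 8 new (r, n, r, p, n, n, p, r)
  "rrrprppnnnr" → prefix "r" already present; 10 new (r, r, p, r, p, p, n, n, n, r)
  "rnrnrnppnr" → prefix "rnr" already present; 7 new (n, r, n, p, p, n, r)
  "rnn" → prefix "rn" already present; 1 new (n)
  "rnrnrpr" → prefix "rnrnr" already present; 2 new (p, r)
  "rnnpnpnrn" → prefix "rnn" already present; 6 new (p, n, p, n, r, n)
  "rnrnrrr" → prefix "rnrnr" already present; 2 new (r, r)
  "rnrnrrrr" → prefix "rnrnrrr" already present; 1 new (r)
  "rnrpnppnprr" → prefix "rnrpn" already present; 6 new (p, p, n, p, r, r)
  "rnrnrnn" → prefix "rnrnrn" already present; 1 new (n)
  "rp" → prefix "r" already present; 1 new (p)
  "rnnppp" → prefix "rnnp" already present; 2 new (p, p)
  "rnrrnnrpp" → prefix "rnr" already present; 6 new (r, n, n, r, p, p)
  "rnrnrrn" → prefix "rnrnrr" already present; 1 new (n)
  "rrpr" → prefix "rr" already present; 2 new (p, r)
  "rnrpppnpr" → prefix "rnrp" already present; 5 new (p, p, n, p, r)
  "rnrpp" → prefix "rnrpp" already present; 0 new (none)
  "rnprrp" → prefix "rn" already present; 4 new (p, r, r, p)
  "rnrnrpnp" → prefix "rnrnrp" already present; 2 new (n, p)
Total nodes = 8 + 10 + 7 + 1 + 2 + 6 + 2 + 1 + 6 + 1 + 1 + 2 + 6 + 1 + 2 + 5 + 0 + 4 + 2 = 67

67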